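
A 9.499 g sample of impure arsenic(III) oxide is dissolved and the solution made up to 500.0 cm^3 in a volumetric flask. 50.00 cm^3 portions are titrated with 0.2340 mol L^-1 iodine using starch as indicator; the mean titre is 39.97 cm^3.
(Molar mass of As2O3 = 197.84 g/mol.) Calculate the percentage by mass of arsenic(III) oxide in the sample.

97.40 %

As2O3 + 2 I2 + 2 H2O → As2O5 + 4 HI
n(I2) per titration = 0.03997 × 0.2340 = 9.353 × 10^-3 mol
From the 1:2 ratio, n(As2O3) in each aliquot = 1/2 × 9.353 × 10^-3 = 4.676 × 10^-3 mol
n(As2O3) in the whole flask = 4.676 × 10^-3 × 500.0/50.00 = 0.04676 mol
mass of As2O3 = 0.04676 × 197.84 = 9.252 g
% As2O3 = 9.252 / 9.499 × 100 = 97.40 %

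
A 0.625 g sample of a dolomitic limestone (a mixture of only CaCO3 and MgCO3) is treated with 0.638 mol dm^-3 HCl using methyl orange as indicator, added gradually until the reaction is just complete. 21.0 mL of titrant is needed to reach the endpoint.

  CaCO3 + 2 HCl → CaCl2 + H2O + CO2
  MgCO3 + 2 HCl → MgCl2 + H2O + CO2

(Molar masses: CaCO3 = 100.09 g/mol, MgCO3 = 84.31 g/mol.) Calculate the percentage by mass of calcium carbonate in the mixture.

n(HCl) = 0.0210 × 0.638 = 0.0134 mol
Let x = n(CaCO3), y = n(MgCO3).
Titrant: 2x + 2y = 0.0134;  mass: 100.09x + 84.31y = 0.625
Solving, x = 3.82 × 10^-3 mol, y = 2.88 × 10^-3 mol
mass of CaCO3 = 3.82 × 10^-3 × 100.09 = 0.382 g
% CaCO3 = 0.382 / 0.625 × 100 = 61.1 %

61.1 %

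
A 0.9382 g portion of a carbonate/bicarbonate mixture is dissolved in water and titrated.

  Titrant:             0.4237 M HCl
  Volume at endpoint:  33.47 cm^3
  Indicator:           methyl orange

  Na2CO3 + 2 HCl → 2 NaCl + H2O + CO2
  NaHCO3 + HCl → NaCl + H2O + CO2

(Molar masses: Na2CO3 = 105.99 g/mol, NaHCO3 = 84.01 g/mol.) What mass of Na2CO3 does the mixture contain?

0.4326 g

n(HCl) = 0.03347 × 0.4237 = 0.01418 mol
Let x = n(Na2CO3), y = n(NaHCO3).
Titrant: 2x + 1y = 0.01418;  mass: 105.99x + 84.01y = 0.9382
Solving, x = 4.081 × 10^-3 mol, y = 6.019 × 10^-3 mol
mass of Na2CO3 = 4.081 × 10^-3 × 105.99 = 0.4326 g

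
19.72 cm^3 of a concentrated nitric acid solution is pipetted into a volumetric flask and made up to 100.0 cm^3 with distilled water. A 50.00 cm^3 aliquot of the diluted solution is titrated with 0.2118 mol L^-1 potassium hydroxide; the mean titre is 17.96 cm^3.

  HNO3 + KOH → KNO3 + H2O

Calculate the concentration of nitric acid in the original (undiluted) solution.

0.3858 mol/L

n(KOH) = 0.01796 × 0.2118 = 3.804 × 10^-3 mol
n(HNO3) in the aliquot = 3.804 × 10^-3 mol (1:1 ratio)
[HNO3]_dilute = 3.804 × 10^-3 / 0.05000 = 0.07608 mol/L
Dilution factor = 100.0 / 19.72 = 5.071
[HNO3]_stock = 0.07608 × 5.071 = 0.3858 mol/L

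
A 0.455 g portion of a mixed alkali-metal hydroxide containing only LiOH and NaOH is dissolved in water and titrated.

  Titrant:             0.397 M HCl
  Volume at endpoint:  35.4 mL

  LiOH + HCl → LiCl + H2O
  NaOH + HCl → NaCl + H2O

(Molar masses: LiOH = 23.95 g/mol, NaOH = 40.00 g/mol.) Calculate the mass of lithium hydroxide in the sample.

0.160 g

n(HCl) = 0.0354 × 0.397 = 0.0141 mol
Let x = n(LiOH), y = n(NaOH).
Titrant: 1x + 1y = 0.0141;  mass: 23.95x + 40.00y = 0.455
Solving, x = 6.68 × 10^-3 mol, y = 7.38 × 10^-3 mol
mass of LiOH = 6.68 × 10^-3 × 23.95 = 0.160 g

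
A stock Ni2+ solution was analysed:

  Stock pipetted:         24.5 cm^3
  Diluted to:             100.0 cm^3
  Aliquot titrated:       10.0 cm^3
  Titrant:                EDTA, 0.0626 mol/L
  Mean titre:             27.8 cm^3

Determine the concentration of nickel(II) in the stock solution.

0.710 mol/L

Ni^2+ + EDTA^4- → [Ni(EDTA)]^2-
n(EDTA) = 0.0278 × 0.0626 = 1.74 × 10^-3 mol
n(Ni2+) in the aliquot = 1.74 × 10^-3 mol (1:1 ratio)
[Ni2+]_dilute = 1.74 × 10^-3 / 0.0100 = 0.174 mol/L
Dilution factor = 100.0 / 24.5 = 4.082
[Ni2+]_stock = 0.174 × 4.082 = 0.710 mol/L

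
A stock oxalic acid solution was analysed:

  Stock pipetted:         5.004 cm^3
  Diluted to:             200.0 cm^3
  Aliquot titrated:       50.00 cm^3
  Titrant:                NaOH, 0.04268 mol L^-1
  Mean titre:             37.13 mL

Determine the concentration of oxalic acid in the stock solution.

H2C2O4 + 2 NaOH → Na2C2O4 + 2 H2O
n(NaOH) = 0.03713 × 0.04268 = 1.585 × 10^-3 mol
From the 1:2 ratio, n(H2C2O4) in the aliquot = 1/2 × 1.585 × 10^-3 = 7.924 × 10^-4 mol
[H2C2O4]_dilute = 7.924 × 10^-4 / 0.05000 = 0.01585 mol/L
Dilution factor = 200.0 / 5.004 = 39.97
[H2C2O4]_stock = 0.01585 × 39.97 = 0.6334 mol/L

0.6334 mol/L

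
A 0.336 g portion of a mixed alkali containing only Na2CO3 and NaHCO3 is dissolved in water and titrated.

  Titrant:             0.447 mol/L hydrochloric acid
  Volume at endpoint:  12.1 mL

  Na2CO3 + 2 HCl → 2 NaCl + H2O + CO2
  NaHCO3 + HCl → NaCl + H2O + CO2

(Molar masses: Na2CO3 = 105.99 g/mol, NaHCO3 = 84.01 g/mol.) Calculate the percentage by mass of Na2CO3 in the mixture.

n(HCl) = 0.0121 × 0.447 = 5.41 × 10^-3 mol
Let x = n(Na2CO3), y = n(NaHCO3).
Titrant: 2x + 1y = 5.41 × 10^-3;  mass: 105.99x + 84.01y = 0.336
Solving, x = 1.91 × 10^-3 mol, y = 1.59 × 10^-3 mol
mass of Na2CO3 = 1.91 × 10^-3 × 105.99 = 0.202 g
% Na2CO3 = 0.202 / 0.336 × 100 = 60.2 %

60.2 %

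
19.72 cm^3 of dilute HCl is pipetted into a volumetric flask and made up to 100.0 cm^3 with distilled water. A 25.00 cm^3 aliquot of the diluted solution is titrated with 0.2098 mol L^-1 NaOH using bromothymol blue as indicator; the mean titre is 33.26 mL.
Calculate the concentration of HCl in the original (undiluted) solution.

HCl + NaOH → NaCl + H2O
n(NaOH) = 0.03326 × 0.2098 = 6.978 × 10^-3 mol
n(HCl) in the aliquot = 6.978 × 10^-3 mol (1:1 ratio)
[HCl]_dilute = 6.978 × 10^-3 / 0.02500 = 0.2791 mol/L
Dilution factor = 100.0 / 19.72 = 5.071
[HCl]_stock = 0.2791 × 5.071 = 1.415 mol/L

1.415 mol/L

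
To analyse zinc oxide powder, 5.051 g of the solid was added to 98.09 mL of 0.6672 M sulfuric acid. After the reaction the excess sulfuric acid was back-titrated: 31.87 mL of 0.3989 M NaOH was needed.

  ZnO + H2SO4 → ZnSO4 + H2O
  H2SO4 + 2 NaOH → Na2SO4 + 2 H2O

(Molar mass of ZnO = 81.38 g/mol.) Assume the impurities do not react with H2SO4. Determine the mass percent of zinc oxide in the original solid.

n(H2SO4) added = 0.09809 × 0.6672 = 0.06545 mol
n(NaOH) used in back-titration = 0.03187 × 0.3989 = 0.01271 mol
From the 1:2 ratio, n(H2SO4) left over = 1/2 × 0.01271 = 6.356 × 10^-3 mol
n(H2SO4) consumed by analyte = 0.06545 − 6.356 × 10^-3 = 0.05909 mol
n(ZnO) = 0.05909 mol (1:1 ratio)
mass of ZnO = 0.05909 × 81.38 = 4.809 g
% ZnO = 4.809 / 5.051 × 100 = 95.20 %

95.20 %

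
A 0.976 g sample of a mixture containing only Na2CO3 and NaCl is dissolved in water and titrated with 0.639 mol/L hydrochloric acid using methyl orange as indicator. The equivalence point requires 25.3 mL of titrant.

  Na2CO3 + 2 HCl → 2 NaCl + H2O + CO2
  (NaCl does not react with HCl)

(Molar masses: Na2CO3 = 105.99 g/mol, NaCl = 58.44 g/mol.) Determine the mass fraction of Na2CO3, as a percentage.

87.8 %

n(HCl) = 0.0253 × 0.639 = 0.0162 mol
Let x = n(Na2CO3), y = n(NaCl).
Titrant: 2x = 0.0162;  mass: 105.99x + 58.44y = 0.976
Solving, x = 8.08 × 10^-3 mol, y = 2.04 × 10^-3 mol
mass of Na2CO3 = 8.08 × 10^-3 × 105.99 = 0.857 g
% Na2CO3 = 0.857 / 0.976 × 100 = 87.8 %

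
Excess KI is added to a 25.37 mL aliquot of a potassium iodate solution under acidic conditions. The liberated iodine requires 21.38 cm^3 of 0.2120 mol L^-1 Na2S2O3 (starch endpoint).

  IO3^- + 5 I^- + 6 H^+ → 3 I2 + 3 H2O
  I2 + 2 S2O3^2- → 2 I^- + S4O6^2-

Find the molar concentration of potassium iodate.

n(S2O3^2-) = 0.02138 × 0.2120 = 4.533 × 10^-3 mol
n(I2) = n(S2O3^2-)/2 = 2.266 × 10^-3 mol
From the 1:3 ratio, n(IO3^-) in the aliquot = 1/3 × 2.266 × 10^-3 = 7.554 × 10^-4 mol
[IO3^-] = 7.554 × 10^-4 / 0.02537 = 0.02978 mol/L

0.02978 mol/L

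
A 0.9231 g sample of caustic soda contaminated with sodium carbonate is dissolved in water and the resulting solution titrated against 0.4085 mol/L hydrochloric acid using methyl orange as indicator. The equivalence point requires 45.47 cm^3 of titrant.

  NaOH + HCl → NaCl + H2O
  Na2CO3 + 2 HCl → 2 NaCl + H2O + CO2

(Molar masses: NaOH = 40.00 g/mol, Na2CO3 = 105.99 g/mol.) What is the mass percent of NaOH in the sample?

n(HCl) = 0.04547 × 0.4085 = 0.01857 mol
Let x = n(NaOH), y = n(Na2CO3).
Titrant: 1x + 2y = 0.01857;  mass: 40.00x + 105.99y = 0.9231
Solving, x = 4.714 × 10^-3 mol, y = 6.930 × 10^-3 mol
mass of NaOH = 4.714 × 10^-3 × 40.00 = 0.1886 g
% NaOH = 0.1886 / 0.9231 × 100 = 20.43 %

20.43 %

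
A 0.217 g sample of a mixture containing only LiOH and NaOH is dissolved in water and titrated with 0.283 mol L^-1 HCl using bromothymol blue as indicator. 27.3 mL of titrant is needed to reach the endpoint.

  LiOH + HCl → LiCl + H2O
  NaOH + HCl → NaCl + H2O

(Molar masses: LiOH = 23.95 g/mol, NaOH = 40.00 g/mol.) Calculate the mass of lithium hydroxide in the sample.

0.137 g

n(HCl) = 0.0273 × 0.283 = 7.73 × 10^-3 mol
Let x = n(LiOH), y = n(NaOH).
Titrant: 1x + 1y = 7.73 × 10^-3;  mass: 23.95x + 40.00y = 0.217
Solving, x = 5.73 × 10^-3 mol, y = 1.99 × 10^-3 mol
mass of LiOH = 5.73 × 10^-3 × 23.95 = 0.137 g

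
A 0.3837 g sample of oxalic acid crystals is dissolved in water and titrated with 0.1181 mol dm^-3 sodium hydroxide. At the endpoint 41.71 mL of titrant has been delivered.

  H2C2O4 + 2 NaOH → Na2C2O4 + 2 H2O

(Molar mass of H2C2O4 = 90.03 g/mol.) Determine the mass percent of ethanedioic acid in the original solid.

57.79 %

n(NaOH) = 0.04171 L × 0.1181 mol/L = 4.926 × 10^-3 mol
From the 1:2 ratio, n(H2C2O4) = 1/2 × 4.926 × 10^-3 = 2.463 × 10^-3 mol
mass of H2C2O4 = 2.463 × 10^-3 × 90.03 g/mol = 0.2217 g
% H2C2O4 = 0.2217 / 0.3837 × 100 = 57.79 %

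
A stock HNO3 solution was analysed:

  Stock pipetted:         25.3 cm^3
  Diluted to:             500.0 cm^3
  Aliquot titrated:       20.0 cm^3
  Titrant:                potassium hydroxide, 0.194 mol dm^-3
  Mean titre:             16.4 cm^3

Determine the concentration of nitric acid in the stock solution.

3.14 mol/L

HNO3 + KOH → KNO3 + H2O
n(KOH) = 0.0164 × 0.194 = 3.18 × 10^-3 mol
n(HNO3) in the aliquot = 3.18 × 10^-3 mol (1:1 ratio)
[HNO3]_dilute = 3.18 × 10^-3 / 0.0200 = 0.159 mol/L
Dilution factor = 500.0 / 25.3 = 19.76
[HNO3]_stock = 0.159 × 19.76 = 3.14 mol/L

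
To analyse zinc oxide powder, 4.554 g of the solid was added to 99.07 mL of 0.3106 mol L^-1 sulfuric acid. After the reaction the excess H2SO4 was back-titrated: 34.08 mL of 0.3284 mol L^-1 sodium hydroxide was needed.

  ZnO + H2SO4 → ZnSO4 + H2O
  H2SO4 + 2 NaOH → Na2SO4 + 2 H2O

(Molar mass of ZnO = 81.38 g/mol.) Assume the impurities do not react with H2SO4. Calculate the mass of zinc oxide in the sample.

n(H2SO4) added = 0.09907 × 0.3106 = 0.03077 mol
n(NaOH) used in back-titration = 0.03408 × 0.3284 = 0.01119 mol
From the 1:2 ratio, n(H2SO4) left over = 1/2 × 0.01119 = 5.596 × 10^-3 mol
n(H2SO4) consumed by analyte = 0.03077 − 5.596 × 10^-3 = 0.02518 mol
n(ZnO) = 0.02518 mol (1:1 ratio)
mass of ZnO = 0.02518 × 81.38 = 2.049 g

2.049 g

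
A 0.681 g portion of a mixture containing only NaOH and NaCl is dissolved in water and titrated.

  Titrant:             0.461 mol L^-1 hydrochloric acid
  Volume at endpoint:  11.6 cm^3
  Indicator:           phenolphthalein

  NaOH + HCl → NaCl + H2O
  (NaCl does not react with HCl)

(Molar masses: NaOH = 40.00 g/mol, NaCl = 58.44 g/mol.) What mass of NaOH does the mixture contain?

0.214 g

n(HCl) = 0.0116 × 0.461 = 5.35 × 10^-3 mol
Let x = n(NaOH), y = n(NaCl).
Titrant: 1x = 5.35 × 10^-3;  mass: 40.00x + 58.44y = 0.681
Solving, x = 5.35 × 10^-3 mol, y = 7.99 × 10^-3 mol
mass of NaOH = 5.35 × 10^-3 × 40.00 = 0.214 g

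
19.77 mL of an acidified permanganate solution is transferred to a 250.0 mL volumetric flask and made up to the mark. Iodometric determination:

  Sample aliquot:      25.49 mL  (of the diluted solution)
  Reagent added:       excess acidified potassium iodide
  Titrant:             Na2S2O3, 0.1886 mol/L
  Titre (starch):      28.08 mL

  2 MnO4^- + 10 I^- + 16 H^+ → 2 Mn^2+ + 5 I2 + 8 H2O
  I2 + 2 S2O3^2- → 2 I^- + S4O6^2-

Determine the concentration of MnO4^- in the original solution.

0.5255 mol/L

n(S2O3^2-) = 0.02808 × 0.1886 = 5.296 × 10^-3 mol
n(I2) = n(S2O3^2-)/2 = 2.648 × 10^-3 mol
From the 2:5 ratio, n(MnO4^-) in the aliquot = 2/5 × 2.648 × 10^-3 = 1.059 × 10^-3 mol
[MnO4^-]_dilute = 1.059 × 10^-3 / 0.02549 = 0.04155 mol/L
[MnO4^-]_original = 0.04155 × 250.0/19.77 = 0.5255 mol/L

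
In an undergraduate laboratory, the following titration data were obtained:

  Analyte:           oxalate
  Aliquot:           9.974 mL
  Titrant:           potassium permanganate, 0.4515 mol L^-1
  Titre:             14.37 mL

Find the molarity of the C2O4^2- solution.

2 MnO4^- + 5 C2O4^2- + 16 H^+ → 2 Mn^2+ + 10 CO2 + 8 H2O
n(KMnO4) = 0.01437 L × 0.4515 mol/L = 6.488 × 10^-3 mol
From the 5:2 mole ratio, n(C2O4^2-) = 5/2 × 6.488 × 10^-3 = 0.01622 mol
[C2O4^2-] = 0.01622 mol / 0.009974 L = 1.626 mol/L

1.626 mol/L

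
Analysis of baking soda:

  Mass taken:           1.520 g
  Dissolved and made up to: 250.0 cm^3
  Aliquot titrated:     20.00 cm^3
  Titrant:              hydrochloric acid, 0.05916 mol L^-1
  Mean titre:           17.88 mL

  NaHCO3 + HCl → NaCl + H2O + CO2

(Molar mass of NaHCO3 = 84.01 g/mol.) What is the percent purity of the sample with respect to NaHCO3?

n(HCl) per titration = 0.01788 × 0.05916 = 1.058 × 10^-3 mol
n(NaHCO3) in each aliquot = 1.058 × 10^-3 mol (1:1 ratio)
n(NaHCO3) in the whole flask = 1.058 × 10^-3 × 250.0/20.00 = 0.01322 mol
mass of NaHCO3 = 0.01322 × 84.01 = 1.111 g
% NaHCO3 = 1.111 / 1.520 × 100 = 73.08 %

73.08 %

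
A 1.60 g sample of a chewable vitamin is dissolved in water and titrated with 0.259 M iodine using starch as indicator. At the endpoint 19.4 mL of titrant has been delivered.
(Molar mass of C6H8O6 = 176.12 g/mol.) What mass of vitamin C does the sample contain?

0.885 g

C6H8O6 + I2 → C6H6O6 + 2 HI
n(I2) = 0.0194 L × 0.259 mol/L = 5.02 × 10^-3 mol
n(C6H8O6) = 5.02 × 10^-3 mol (1:1 ratio)
mass of C6H8O6 = 5.02 × 10^-3 × 176.12 g/mol = 0.885 g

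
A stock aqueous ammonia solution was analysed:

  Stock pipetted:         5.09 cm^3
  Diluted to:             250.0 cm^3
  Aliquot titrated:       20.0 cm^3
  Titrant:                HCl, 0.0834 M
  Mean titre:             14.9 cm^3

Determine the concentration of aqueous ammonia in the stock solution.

3.05 M

NH3 + HCl → NH4Cl
n(HCl) = 0.0149 × 0.0834 = 1.24 × 10^-3 mol
n(NH3) in the aliquot = 1.24 × 10^-3 mol (1:1 ratio)
[NH3]_dilute = 1.24 × 10^-3 / 0.0200 = 0.0621 mol/L
Dilution factor = 250.0 / 5.09 = 49.12
[NH3]_stock = 0.0621 × 49.12 = 3.05 mol/L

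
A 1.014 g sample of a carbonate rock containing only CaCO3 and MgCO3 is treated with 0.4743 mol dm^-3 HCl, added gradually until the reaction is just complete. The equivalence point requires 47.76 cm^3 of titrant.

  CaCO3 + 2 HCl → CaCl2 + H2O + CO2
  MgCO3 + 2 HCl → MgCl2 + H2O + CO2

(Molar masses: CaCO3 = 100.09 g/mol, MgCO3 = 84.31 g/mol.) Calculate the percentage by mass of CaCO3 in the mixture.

36.96 %

n(HCl) = 0.04776 × 0.4743 = 0.02265 mol
Let x = n(CaCO3), y = n(MgCO3).
Titrant: 2x + 2y = 0.02265;  mass: 100.09x + 84.31y = 1.014
Solving, x = 3.744 × 10^-3 mol, y = 7.582 × 10^-3 mol
mass of CaCO3 = 3.744 × 10^-3 × 100.09 = 0.3747 g
% CaCO3 = 0.3747 / 1.014 × 100 = 36.96 %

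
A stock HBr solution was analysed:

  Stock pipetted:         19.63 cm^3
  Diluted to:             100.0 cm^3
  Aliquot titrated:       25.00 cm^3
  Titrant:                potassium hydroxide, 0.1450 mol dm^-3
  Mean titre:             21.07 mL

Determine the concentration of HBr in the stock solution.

HBr + KOH → KBr + H2O
n(KOH) = 0.02107 × 0.1450 = 3.055 × 10^-3 mol
n(HBr) in the aliquot = 3.055 × 10^-3 mol (1:1 ratio)
[HBr]_dilute = 3.055 × 10^-3 / 0.02500 = 0.1222 mol/L
Dilution factor = 100.0 / 19.63 = 5.094
[HBr]_stock = 0.1222 × 5.094 = 0.6225 mol/L

0.6225 mol/L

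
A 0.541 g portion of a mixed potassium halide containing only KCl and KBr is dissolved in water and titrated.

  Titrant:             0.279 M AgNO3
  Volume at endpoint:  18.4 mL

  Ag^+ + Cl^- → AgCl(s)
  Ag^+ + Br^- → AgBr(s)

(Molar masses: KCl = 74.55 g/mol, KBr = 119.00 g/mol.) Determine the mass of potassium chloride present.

n(AgNO3) = 0.0184 × 0.279 = 5.13 × 10^-3 mol
Let x = n(KCl), y = n(KBr).
Titrant: 1x + 1y = 5.13 × 10^-3;  mass: 74.55x + 119.00y = 0.541
Solving, x = 1.57 × 10^-3 mol, y = 3.56 × 10^-3 mol
mass of KCl = 1.57 × 10^-3 × 74.55 = 0.117 g

0.117 g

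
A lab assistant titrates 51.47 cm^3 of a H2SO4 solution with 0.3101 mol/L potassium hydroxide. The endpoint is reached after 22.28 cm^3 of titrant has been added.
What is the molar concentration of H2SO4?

H2SO4 + 2 KOH → K2SO4 + 2 H2O
n(KOH) = 0.02228 L × 0.3101 mol/L = 6.909 × 10^-3 mol
From the 1:2 mole ratio, n(H2SO4) = 1/2 × 6.909 × 10^-3 = 3.455 × 10^-3 mol
[H2SO4] = 3.455 × 10^-3 mol / 0.05147 L = 0.06712 mol/L

0.06712 mol/L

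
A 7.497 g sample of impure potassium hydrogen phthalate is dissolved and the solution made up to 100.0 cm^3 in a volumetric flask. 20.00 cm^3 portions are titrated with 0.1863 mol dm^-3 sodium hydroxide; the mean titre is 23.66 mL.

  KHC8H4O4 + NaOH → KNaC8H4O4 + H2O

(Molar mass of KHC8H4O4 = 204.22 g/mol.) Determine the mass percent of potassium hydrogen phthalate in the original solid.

n(NaOH) per titration = 0.02366 × 0.1863 = 4.408 × 10^-3 mol
n(KHC8H4O4) in each aliquot = 4.408 × 10^-3 mol (1:1 ratio)
n(KHC8H4O4) in the whole flask = 4.408 × 10^-3 × 100.0/20.00 = 0.02204 mol
mass of KHC8H4O4 = 0.02204 × 204.22 = 4.501 g
% KHC8H4O4 = 4.501 / 7.497 × 100 = 60.04 %

60.04 %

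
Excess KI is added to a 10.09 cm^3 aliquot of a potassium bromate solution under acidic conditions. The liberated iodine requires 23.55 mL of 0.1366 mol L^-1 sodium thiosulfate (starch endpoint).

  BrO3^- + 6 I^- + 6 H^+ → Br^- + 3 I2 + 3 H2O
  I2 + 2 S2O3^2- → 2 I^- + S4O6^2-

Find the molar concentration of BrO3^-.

0.05314 mol/L

n(S2O3^2-) = 0.02355 × 0.1366 = 3.217 × 10^-3 mol
n(I2) = n(S2O3^2-)/2 = 1.608 × 10^-3 mol
From the 1:3 ratio, n(BrO3^-) in the aliquot = 1/3 × 1.608 × 10^-3 = 5.362 × 10^-4 mol
[BrO3^-] = 5.362 × 10^-4 / 0.01009 = 0.05314 mol/L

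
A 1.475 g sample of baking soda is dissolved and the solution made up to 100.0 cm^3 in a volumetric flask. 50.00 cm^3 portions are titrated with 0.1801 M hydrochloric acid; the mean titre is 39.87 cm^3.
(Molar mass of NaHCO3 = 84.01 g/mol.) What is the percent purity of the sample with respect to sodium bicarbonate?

81.80 %

NaHCO3 + HCl → NaCl + H2O + CO2
n(HCl) per titration = 0.03987 × 0.1801 = 7.181 × 10^-3 mol
n(NaHCO3) in each aliquot = 7.181 × 10^-3 mol (1:1 ratio)
n(NaHCO3) in the whole flask = 7.181 × 10^-3 × 100.0/50.00 = 0.01436 mol
mass of NaHCO3 = 0.01436 × 84.01 = 1.206 g
% NaHCO3 = 1.206 / 1.475 × 100 = 81.80 %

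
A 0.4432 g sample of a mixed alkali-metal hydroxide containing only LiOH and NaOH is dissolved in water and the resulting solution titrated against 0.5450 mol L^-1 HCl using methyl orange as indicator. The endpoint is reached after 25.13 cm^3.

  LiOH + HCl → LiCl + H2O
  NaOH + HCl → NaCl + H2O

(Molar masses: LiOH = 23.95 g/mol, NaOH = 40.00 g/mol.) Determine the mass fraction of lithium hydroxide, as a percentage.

n(HCl) = 0.02513 × 0.5450 = 0.01370 mol
Let x = n(LiOH), y = n(NaOH).
Titrant: 1x + 1y = 0.01370;  mass: 23.95x + 40.00y = 0.4432
Solving, x = 6.519 × 10^-3 mol, y = 7.177 × 10^-3 mol
mass of LiOH = 6.519 × 10^-3 × 23.95 = 0.1561 g
% LiOH = 0.1561 / 0.4432 × 100 = 35.23 %

35.23 %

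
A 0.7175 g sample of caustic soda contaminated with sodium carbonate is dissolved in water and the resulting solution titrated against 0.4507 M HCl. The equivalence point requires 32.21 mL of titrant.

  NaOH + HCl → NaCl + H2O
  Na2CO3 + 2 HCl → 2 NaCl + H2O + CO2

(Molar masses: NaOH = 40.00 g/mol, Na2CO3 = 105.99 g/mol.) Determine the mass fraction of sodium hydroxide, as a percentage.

n(HCl) = 0.03221 × 0.4507 = 0.01452 mol
Let x = n(NaOH), y = n(Na2CO3).
Titrant: 1x + 2y = 0.01452;  mass: 40.00x + 105.99y = 0.7175
Solving, x = 3.989 × 10^-3 mol, y = 5.264 × 10^-3 mol
mass of NaOH = 3.989 × 10^-3 × 40.00 = 0.1595 g
% NaOH = 0.1595 / 0.7175 × 100 = 22.24 %

22.24 %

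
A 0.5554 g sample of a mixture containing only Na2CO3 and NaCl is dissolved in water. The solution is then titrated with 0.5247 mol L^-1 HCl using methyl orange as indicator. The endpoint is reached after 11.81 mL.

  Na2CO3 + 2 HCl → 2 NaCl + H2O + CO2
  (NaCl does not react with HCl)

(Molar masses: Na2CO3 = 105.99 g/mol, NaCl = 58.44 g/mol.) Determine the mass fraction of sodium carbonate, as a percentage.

n(HCl) = 0.01181 × 0.5247 = 6.197 × 10^-3 mol
Let x = n(Na2CO3), y = n(NaCl).
Titrant: 2x = 6.197 × 10^-3;  mass: 105.99x + 58.44y = 0.5554
Solving, x = 3.098 × 10^-3 mol, y = 3.884 × 10^-3 mol
mass of Na2CO3 = 3.098 × 10^-3 × 105.99 = 0.3284 g
% Na2CO3 = 0.3284 / 0.5554 × 100 = 59.13 %

59.13 %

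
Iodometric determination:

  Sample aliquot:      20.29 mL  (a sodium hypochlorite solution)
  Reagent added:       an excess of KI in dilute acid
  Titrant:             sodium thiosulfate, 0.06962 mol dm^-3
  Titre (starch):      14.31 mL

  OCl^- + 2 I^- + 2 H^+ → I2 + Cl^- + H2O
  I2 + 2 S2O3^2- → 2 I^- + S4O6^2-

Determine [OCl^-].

0.02455 mol/L

n(S2O3^2-) = 0.01431 × 0.06962 = 9.963 × 10^-4 mol
n(I2) = n(S2O3^2-)/2 = 4.981 × 10^-4 mol
n(OCl^-) in the aliquot = 4.981 × 10^-4 mol (1:1 ratio)
[OCl^-] = 4.981 × 10^-4 / 0.02029 = 0.02455 mol/L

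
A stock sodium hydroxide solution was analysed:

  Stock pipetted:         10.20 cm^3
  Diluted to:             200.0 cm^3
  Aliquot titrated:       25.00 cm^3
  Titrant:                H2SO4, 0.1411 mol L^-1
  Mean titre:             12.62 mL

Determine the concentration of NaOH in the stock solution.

2.793 mol/L

2 NaOH + H2SO4 → Na2SO4 + 2 H2O
n(H2SO4) = 0.01262 × 0.1411 = 1.781 × 10^-3 mol
From the 2:1 ratio, n(NaOH) in the aliquot = 2/1 × 1.781 × 10^-3 = 3.561 × 10^-3 mol
[NaOH]_dilute = 3.561 × 10^-3 / 0.02500 = 0.1425 mol/L
Dilution factor = 200.0 / 10.20 = 19.61
[NaOH]_stock = 0.1425 × 19.61 = 2.793 mol/L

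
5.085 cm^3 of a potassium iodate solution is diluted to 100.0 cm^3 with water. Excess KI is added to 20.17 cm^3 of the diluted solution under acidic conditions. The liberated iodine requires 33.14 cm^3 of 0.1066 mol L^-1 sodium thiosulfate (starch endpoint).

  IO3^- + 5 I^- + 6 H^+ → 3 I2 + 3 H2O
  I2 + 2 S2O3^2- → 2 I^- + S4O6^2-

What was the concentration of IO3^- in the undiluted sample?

n(S2O3^2-) = 0.03314 × 0.1066 = 3.533 × 10^-3 mol
n(I2) = n(S2O3^2-)/2 = 1.766 × 10^-3 mol
From the 1:3 ratio, n(IO3^-) in the aliquot = 1/3 × 1.766 × 10^-3 = 5.888 × 10^-4 mol
[IO3^-]_dilute = 5.888 × 10^-4 / 0.02017 = 0.02919 mol/L
[IO3^-]_original = 0.02919 × 100.0/5.085 = 0.5741 mol/L

0.5741 mol/L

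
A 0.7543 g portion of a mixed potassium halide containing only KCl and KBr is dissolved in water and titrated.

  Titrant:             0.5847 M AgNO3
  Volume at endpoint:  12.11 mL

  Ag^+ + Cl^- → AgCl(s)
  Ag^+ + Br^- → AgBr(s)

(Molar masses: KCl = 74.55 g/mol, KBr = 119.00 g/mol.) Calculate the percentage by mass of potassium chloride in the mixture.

n(AgNO3) = 0.01211 × 0.5847 = 7.081 × 10^-3 mol
Let x = n(KCl), y = n(KBr).
Titrant: 1x + 1y = 7.081 × 10^-3;  mass: 74.55x + 119.00y = 0.7543
Solving, x = 1.987 × 10^-3 mol, y = 5.094 × 10^-3 mol
mass of KCl = 1.987 × 10^-3 × 74.55 = 0.1481 g
% KCl = 0.1481 / 0.7543 × 100 = 19.63 %

19.63 %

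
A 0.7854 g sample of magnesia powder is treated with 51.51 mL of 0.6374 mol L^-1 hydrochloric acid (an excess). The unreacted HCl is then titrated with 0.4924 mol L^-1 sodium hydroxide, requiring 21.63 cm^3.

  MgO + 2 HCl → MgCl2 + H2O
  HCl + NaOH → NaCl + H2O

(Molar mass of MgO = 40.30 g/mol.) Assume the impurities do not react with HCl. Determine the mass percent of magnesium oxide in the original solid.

56.91 %

n(HCl) added = 0.05151 × 0.6374 = 0.03283 mol
n(NaOH) used in back-titration = 0.02163 × 0.4924 = 0.01065 mol
n(HCl) left over = 0.01065 mol (1:1 ratio)
n(HCl) consumed by analyte = 0.03283 − 0.01065 = 0.02218 mol
From the 1:2 ratio, n(MgO) = 1/2 × 0.02218 = 0.01109 mol
mass of MgO = 0.01109 × 40.30 = 0.4470 g
% MgO = 0.4470 / 0.7854 × 100 = 56.91 %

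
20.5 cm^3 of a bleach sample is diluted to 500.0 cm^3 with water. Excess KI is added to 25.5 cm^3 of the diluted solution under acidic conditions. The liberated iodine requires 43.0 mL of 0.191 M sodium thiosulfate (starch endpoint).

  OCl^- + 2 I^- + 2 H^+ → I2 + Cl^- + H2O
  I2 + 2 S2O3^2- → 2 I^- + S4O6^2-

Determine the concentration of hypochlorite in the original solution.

3.93 M

n(S2O3^2-) = 0.0430 × 0.191 = 8.21 × 10^-3 mol
n(I2) = n(S2O3^2-)/2 = 4.11 × 10^-3 mol
n(OCl^-) in the aliquot = 4.11 × 10^-3 mol (1:1 ratio)
[OCl^-]_dilute = 4.11 × 10^-3 / 0.0255 = 0.161 mol/L
[OCl^-]_original = 0.161 × 500.0/20.5 = 3.93 mol/L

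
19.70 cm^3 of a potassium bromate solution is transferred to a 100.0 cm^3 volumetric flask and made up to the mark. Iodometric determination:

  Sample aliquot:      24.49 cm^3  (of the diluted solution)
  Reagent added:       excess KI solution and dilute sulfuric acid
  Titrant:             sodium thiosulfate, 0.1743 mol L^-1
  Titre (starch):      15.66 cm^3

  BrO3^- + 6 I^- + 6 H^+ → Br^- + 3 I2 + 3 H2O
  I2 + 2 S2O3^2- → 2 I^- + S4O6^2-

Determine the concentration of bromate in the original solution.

0.09429 mol/L

n(S2O3^2-) = 0.01566 × 0.1743 = 2.730 × 10^-3 mol
n(I2) = n(S2O3^2-)/2 = 1.365 × 10^-3 mol
From the 1:3 ratio, n(BrO3^-) in the aliquot = 1/3 × 1.365 × 10^-3 = 4.549 × 10^-4 mol
[BrO3^-]_dilute = 4.549 × 10^-4 / 0.02449 = 0.01858 mol/L
[BrO3^-]_original = 0.01858 × 100.0/19.70 = 0.09429 mol/L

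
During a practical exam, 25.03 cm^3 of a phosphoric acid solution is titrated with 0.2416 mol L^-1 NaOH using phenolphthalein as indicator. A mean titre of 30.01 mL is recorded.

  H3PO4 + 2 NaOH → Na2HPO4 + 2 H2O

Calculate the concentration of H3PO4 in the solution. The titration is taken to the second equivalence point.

n(NaOH) = 0.03001 L × 0.2416 mol/L = 7.250 × 10^-3 mol
From the 1:2 mole ratio, n(H3PO4) = 1/2 × 7.250 × 10^-3 = 3.625 × 10^-3 mol
[H3PO4] = 3.625 × 10^-3 mol / 0.02503 L = 0.1448 mol/L

0.1448 mol/L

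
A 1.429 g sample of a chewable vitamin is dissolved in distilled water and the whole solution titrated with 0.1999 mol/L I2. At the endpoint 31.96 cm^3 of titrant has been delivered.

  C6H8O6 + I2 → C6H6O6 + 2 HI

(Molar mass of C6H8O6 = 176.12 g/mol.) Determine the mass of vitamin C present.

1.125 g

n(I2) = 0.03196 L × 0.1999 mol/L = 6.389 × 10^-3 mol
n(C6H8O6) = 6.389 × 10^-3 mol (1:1 ratio)
mass of C6H8O6 = 6.389 × 10^-3 × 176.12 g/mol = 1.125 g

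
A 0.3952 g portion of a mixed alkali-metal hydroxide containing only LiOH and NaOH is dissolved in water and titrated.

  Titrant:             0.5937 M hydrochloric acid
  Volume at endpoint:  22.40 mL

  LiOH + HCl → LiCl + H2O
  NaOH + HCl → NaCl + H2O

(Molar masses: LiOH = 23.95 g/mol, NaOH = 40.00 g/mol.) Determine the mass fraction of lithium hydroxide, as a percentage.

n(HCl) = 0.02240 × 0.5937 = 0.01330 mol
Let x = n(LiOH), y = n(NaOH).
Titrant: 1x + 1y = 0.01330;  mass: 23.95x + 40.00y = 0.3952
Solving, x = 8.521 × 10^-3 mol, y = 4.778 × 10^-3 mol
mass of LiOH = 8.521 × 10^-3 × 23.95 = 0.2041 g
% LiOH = 0.2041 / 0.3952 × 100 = 51.64 %

51.64 %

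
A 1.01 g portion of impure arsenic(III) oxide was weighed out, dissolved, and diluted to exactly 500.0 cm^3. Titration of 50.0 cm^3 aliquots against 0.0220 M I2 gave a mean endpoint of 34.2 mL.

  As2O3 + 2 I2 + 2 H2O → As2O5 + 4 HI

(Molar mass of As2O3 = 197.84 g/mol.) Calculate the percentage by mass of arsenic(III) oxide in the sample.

n(I2) per titration = 0.0342 × 0.0220 = 7.52 × 10^-4 mol
From the 1:2 ratio, n(As2O3) in each aliquot = 1/2 × 7.52 × 10^-4 = 3.76 × 10^-4 mol
n(As2O3) in the whole flask = 3.76 × 10^-4 × 500.0/50.0 = 3.76 × 10^-3 mol
mass of As2O3 = 3.76 × 10^-3 × 197.84 = 0.744 g
% As2O3 = 0.744 / 1.01 × 100 = 73.7 %

73.7 %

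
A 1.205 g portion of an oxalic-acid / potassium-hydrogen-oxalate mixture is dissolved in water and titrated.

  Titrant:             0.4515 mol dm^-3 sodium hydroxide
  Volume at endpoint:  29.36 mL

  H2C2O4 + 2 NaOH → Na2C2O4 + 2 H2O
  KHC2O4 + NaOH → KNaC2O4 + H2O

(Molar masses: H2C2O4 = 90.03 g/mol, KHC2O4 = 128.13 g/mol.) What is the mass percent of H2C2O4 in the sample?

n(NaOH) = 0.02936 × 0.4515 = 0.01326 mol
Let x = n(H2C2O4), y = n(KHC2O4).
Titrant: 2x + 1y = 0.01326;  mass: 90.03x + 128.13y = 1.205
Solving, x = 2.969 × 10^-3 mol, y = 7.319 × 10^-3 mol
mass of H2C2O4 = 2.969 × 10^-3 × 90.03 = 0.2673 g
% H2C2O4 = 0.2673 / 1.205 × 100 = 22.18 %

22.18 %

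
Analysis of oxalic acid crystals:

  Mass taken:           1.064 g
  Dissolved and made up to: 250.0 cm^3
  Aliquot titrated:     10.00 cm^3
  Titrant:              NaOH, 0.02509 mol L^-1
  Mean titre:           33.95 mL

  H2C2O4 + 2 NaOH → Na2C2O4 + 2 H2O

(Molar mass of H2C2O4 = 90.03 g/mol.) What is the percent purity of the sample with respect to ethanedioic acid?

n(NaOH) per titration = 0.03395 × 0.02509 = 8.518 × 10^-4 mol
From the 1:2 ratio, n(H2C2O4) in each aliquot = 1/2 × 8.518 × 10^-4 = 4.259 × 10^-4 mol
n(H2C2O4) in the whole flask = 4.259 × 10^-4 × 250.0/10.00 = 0.01065 mol
mass of H2C2O4 = 0.01065 × 90.03 = 0.9586 g
% H2C2O4 = 0.9586 / 1.064 × 100 = 90.09 %

90.09 %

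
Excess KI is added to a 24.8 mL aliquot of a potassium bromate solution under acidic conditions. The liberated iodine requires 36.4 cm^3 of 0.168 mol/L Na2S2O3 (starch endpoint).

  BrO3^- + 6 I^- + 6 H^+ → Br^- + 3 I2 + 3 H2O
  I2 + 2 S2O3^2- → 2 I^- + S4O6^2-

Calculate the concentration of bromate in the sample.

0.0411 mol/L

n(S2O3^2-) = 0.0364 × 0.168 = 6.12 × 10^-3 mol
n(I2) = n(S2O3^2-)/2 = 3.06 × 10^-3 mol
From the 1:3 ratio, n(BrO3^-) in the aliquot = 1/3 × 3.06 × 10^-3 = 1.02 × 10^-3 mol
[BrO3^-] = 1.02 × 10^-3 / 0.0248 = 0.0411 mol/L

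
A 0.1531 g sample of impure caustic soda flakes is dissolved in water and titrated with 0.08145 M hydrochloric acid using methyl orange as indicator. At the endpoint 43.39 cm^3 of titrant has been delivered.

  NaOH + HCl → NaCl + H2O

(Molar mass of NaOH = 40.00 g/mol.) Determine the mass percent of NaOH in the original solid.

92.33 %

n(HCl) = 0.04339 L × 0.08145 mol/L = 3.534 × 10^-3 mol
n(NaOH) = 3.534 × 10^-3 mol (1:1 ratio)
mass of NaOH = 3.534 × 10^-3 × 40.00 g/mol = 0.1414 g
% NaOH = 0.1414 / 0.1531 × 100 = 92.33 %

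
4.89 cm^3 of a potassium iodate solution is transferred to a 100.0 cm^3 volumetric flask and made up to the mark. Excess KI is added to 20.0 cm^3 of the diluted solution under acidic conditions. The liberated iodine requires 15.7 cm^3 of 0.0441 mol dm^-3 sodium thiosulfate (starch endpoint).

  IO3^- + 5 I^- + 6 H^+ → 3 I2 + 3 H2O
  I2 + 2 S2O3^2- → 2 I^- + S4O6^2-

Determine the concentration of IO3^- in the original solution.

0.118 mol/L

n(S2O3^2-) = 0.0157 × 0.0441 = 6.92 × 10^-4 mol
n(I2) = n(S2O3^2-)/2 = 3.46 × 10^-4 mol
From the 1:3 ratio, n(IO3^-) in the aliquot = 1/3 × 3.46 × 10^-4 = 1.15 × 10^-4 mol
[IO3^-]_dilute = 1.15 × 10^-4 / 0.0200 = 0.00577 mol/L
[IO3^-]_original = 0.00577 × 100.0/4.89 = 0.118 mol/L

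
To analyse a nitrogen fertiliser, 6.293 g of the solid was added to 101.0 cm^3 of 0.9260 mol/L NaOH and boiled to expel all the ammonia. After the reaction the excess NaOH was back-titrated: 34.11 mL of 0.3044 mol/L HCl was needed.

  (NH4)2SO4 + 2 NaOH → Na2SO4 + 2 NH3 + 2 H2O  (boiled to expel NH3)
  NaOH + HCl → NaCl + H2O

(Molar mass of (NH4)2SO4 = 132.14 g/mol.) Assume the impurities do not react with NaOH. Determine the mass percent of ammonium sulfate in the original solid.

n(NaOH) added = 0.1010 × 0.9260 = 0.09353 mol
n(HCl) used in back-titration = 0.03411 × 0.3044 = 0.01038 mol
n(NaOH) left over = 0.01038 mol (1:1 ratio)
n(NaOH) consumed by analyte = 0.09353 − 0.01038 = 0.08314 mol
From the 1:2 ratio, n((NH4)2SO4) = 1/2 × 0.08314 = 0.04157 mol
mass of (NH4)2SO4 = 0.04157 × 132.14 = 5.493 g
% (NH4)2SO4 = 5.493 / 6.293 × 100 = 87.29 %

87.29 %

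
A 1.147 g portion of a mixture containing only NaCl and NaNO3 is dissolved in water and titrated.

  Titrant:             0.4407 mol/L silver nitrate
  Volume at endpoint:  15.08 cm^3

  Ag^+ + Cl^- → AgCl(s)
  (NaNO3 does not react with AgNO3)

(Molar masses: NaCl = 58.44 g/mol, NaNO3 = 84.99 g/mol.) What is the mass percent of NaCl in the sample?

33.86 %

n(AgNO3) = 0.01508 × 0.4407 = 6.646 × 10^-3 mol
Let x = n(NaCl), y = n(NaNO3).
Titrant: 1x = 6.646 × 10^-3;  mass: 58.44x + 84.99y = 1.147
Solving, x = 6.646 × 10^-3 mol, y = 8.926 × 10^-3 mol
mass of NaCl = 6.646 × 10^-3 × 58.44 = 0.3884 g
% NaCl = 0.3884 / 1.147 × 100 = 33.86 %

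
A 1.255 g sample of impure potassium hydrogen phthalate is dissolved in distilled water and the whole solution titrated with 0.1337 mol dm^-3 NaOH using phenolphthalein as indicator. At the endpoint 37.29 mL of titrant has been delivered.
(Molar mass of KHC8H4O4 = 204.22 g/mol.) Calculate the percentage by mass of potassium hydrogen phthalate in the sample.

KHC8H4O4 + NaOH → KNaC8H4O4 + H2O
n(NaOH) = 0.03729 L × 0.1337 mol/L = 4.986 × 10^-3 mol
n(KHC8H4O4) = 4.986 × 10^-3 mol (1:1 ratio)
mass of KHC8H4O4 = 4.986 × 10^-3 × 204.22 g/mol = 1.018 g
% KHC8H4O4 = 1.018 / 1.255 × 100 = 81.13 %

81.13 %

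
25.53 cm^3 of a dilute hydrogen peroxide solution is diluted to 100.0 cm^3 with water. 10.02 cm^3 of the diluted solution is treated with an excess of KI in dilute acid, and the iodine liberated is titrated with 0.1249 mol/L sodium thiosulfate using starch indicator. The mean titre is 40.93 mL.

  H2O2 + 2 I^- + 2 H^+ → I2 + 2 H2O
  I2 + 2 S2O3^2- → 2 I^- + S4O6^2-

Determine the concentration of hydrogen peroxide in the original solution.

n(S2O3^2-) = 0.04093 × 0.1249 = 5.112 × 10^-3 mol
n(I2) = n(S2O3^2-)/2 = 2.556 × 10^-3 mol
n(H2O2) in the aliquot = 2.556 × 10^-3 mol (1:1 ratio)
[H2O2]_dilute = 2.556 × 10^-3 / 0.01002 = 0.2551 mol/L
[H2O2]_original = 0.2551 × 100.0/25.53 = 0.9992 mol/L

0.9992 mol/L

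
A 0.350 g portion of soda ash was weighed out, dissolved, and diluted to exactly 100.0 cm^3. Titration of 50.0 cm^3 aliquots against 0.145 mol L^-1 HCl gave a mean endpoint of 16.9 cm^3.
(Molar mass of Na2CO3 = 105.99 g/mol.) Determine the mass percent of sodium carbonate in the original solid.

Na2CO3 + 2 HCl → 2 NaCl + H2O + CO2
n(HCl) per titration = 0.0169 × 0.145 = 2.45 × 10^-3 mol
From the 1:2 ratio, n(Na2CO3) in each aliquot = 1/2 × 2.45 × 10^-3 = 1.23 × 10^-3 mol
n(Na2CO3) in the whole flask = 1.23 × 10^-3 × 100.0/50.0 = 2.45 × 10^-3 mol
mass of Na2CO3 = 2.45 × 10^-3 × 105.99 = 0.260 g
% Na2CO3 = 0.260 / 0.350 × 100 = 74.2 %

74.2 %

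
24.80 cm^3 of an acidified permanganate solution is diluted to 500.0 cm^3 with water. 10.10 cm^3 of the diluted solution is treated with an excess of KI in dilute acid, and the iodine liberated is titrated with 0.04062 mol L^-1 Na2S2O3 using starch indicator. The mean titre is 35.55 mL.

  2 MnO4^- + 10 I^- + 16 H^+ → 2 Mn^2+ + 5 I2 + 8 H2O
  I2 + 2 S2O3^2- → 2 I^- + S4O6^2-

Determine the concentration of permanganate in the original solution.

n(S2O3^2-) = 0.03555 × 0.04062 = 1.444 × 10^-3 mol
n(I2) = n(S2O3^2-)/2 = 7.220 × 10^-4 mol
From the 2:5 ratio, n(MnO4^-) in the aliquot = 2/5 × 7.220 × 10^-4 = 2.888 × 10^-4 mol
[MnO4^-]_dilute = 2.888 × 10^-4 / 0.01010 = 0.02859 mol/L
[MnO4^-]_original = 0.02859 × 500.0/24.80 = 0.5765 mol/L

0.5765 mol/L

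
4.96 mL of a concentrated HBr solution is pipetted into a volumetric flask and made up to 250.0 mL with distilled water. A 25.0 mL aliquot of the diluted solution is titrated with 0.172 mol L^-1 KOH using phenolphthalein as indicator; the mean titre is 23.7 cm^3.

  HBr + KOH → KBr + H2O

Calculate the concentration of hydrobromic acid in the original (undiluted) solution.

8.22 mol/L

n(KOH) = 0.0237 × 0.172 = 4.08 × 10^-3 mol
n(HBr) in the aliquot = 4.08 × 10^-3 mol (1:1 ratio)
[HBr]_dilute = 4.08 × 10^-3 / 0.0250 = 0.163 mol/L
Dilution factor = 250.0 / 4.96 = 50.40
[HBr]_stock = 0.163 × 50.40 = 8.22 mol/L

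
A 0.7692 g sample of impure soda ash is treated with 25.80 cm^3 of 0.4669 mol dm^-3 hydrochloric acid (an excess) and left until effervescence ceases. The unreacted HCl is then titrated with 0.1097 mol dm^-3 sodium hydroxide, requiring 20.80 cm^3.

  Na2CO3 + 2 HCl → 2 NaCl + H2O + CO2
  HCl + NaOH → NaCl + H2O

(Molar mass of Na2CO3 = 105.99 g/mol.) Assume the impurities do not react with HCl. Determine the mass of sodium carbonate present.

n(HCl) added = 0.02580 × 0.4669 = 0.01205 mol
n(NaOH) used in back-titration = 0.02080 × 0.1097 = 2.282 × 10^-3 mol
n(HCl) left over = 2.282 × 10^-3 mol (1:1 ratio)
n(HCl) consumed by analyte = 0.01205 − 2.282 × 10^-3 = 9.764 × 10^-3 mol
From the 1:2 ratio, n(Na2CO3) = 1/2 × 9.764 × 10^-3 = 4.882 × 10^-3 mol
mass of Na2CO3 = 4.882 × 10^-3 × 105.99 = 0.5175 g

0.5175 g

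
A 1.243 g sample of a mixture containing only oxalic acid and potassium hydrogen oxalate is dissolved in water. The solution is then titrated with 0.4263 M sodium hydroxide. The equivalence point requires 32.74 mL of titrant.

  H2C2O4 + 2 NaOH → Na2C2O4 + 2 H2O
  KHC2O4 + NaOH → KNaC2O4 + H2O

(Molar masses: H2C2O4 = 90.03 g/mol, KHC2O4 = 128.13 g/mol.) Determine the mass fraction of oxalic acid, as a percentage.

n(NaOH) = 0.03274 × 0.4263 = 0.01396 mol
Let x = n(H2C2O4), y = n(KHC2O4).
Titrant: 2x + 1y = 0.01396;  mass: 90.03x + 128.13y = 1.243
Solving, x = 3.281 × 10^-3 mol, y = 7.396 × 10^-3 mol
mass of H2C2O4 = 3.281 × 10^-3 × 90.03 = 0.2953 g
% H2C2O4 = 0.2953 / 1.243 × 100 = 23.76 %

23.76 %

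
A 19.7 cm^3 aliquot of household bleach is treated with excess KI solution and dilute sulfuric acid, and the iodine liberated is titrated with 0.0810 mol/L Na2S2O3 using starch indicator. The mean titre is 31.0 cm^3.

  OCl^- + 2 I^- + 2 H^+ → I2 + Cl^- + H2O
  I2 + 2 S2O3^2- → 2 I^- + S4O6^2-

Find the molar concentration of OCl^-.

n(S2O3^2-) = 0.0310 × 0.0810 = 2.51 × 10^-3 mol
n(I2) = n(S2O3^2-)/2 = 1.26 × 10^-3 mol
n(OCl^-) in the aliquot = 1.26 × 10^-3 mol (1:1 ratio)
[OCl^-] = 1.26 × 10^-3 / 0.0197 = 0.0637 mol/L

0.0637 mol/L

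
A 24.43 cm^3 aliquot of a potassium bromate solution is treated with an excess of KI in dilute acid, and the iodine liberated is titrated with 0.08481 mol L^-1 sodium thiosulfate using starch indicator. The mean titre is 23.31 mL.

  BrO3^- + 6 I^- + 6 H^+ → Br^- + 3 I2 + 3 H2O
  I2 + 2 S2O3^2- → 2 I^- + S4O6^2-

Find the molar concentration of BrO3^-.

n(S2O3^2-) = 0.02331 × 0.08481 = 1.977 × 10^-3 mol
n(I2) = n(S2O3^2-)/2 = 9.885 × 10^-4 mol
From the 1:3 ratio, n(BrO3^-) in the aliquot = 1/3 × 9.885 × 10^-4 = 3.295 × 10^-4 mol
[BrO3^-] = 3.295 × 10^-4 / 0.02443 = 0.01349 mol/L

0.01349 mol/L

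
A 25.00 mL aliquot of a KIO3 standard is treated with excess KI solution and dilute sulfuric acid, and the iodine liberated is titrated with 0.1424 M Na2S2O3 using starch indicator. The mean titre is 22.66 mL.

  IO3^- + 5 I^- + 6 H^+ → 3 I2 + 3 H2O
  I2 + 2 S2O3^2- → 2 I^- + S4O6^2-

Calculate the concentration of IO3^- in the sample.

0.02151 M

n(S2O3^2-) = 0.02266 × 0.1424 = 3.227 × 10^-3 mol
n(I2) = n(S2O3^2-)/2 = 1.613 × 10^-3 mol
From the 1:3 ratio, n(IO3^-) in the aliquot = 1/3 × 1.613 × 10^-3 = 5.378 × 10^-4 mol
[IO3^-] = 5.378 × 10^-4 / 0.02500 = 0.02151 mol/L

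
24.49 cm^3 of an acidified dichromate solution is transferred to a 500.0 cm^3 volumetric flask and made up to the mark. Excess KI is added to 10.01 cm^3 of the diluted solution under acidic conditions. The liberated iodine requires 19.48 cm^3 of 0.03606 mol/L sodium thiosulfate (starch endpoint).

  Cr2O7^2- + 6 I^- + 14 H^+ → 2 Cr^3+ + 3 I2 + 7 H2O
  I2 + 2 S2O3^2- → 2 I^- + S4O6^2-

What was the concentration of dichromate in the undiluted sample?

n(S2O3^2-) = 0.01948 × 0.03606 = 7.024 × 10^-4 mol
n(I2) = n(S2O3^2-)/2 = 3.512 × 10^-4 mol
From the 1:3 ratio, n(Cr2O7^2-) in the aliquot = 1/3 × 3.512 × 10^-4 = 1.171 × 10^-4 mol
[Cr2O7^2-]_dilute = 1.171 × 10^-4 / 0.01001 = 0.01170 mol/L
[Cr2O7^2-]_original = 0.01170 × 500.0/24.49 = 0.2388 mol/L

0.2388 mol/L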